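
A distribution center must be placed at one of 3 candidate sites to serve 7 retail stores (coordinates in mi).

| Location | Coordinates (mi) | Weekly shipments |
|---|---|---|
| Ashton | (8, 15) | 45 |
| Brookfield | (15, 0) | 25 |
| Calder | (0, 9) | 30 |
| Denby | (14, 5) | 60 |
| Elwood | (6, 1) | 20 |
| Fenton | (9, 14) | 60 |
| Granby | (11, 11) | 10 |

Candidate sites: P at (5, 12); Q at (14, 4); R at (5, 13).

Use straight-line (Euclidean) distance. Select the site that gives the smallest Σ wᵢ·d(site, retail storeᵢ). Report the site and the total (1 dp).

P, total 1990.5 mi

Total weighted distance at each candidate:
  P (5, 12): total = 1990.5
  Q (14, 4): total = 2090.8
  R (5, 13): total = 2038.3
Minimum is at P with total 1990.5 mi.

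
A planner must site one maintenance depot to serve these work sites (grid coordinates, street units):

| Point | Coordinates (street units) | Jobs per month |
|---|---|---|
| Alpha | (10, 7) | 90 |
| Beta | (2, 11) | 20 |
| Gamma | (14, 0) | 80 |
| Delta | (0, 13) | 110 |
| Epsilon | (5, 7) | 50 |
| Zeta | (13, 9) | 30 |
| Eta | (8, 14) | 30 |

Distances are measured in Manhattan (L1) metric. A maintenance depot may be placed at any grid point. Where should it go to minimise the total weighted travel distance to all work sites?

(8, 7)

Manhattan distance separates: Σwᵢ(|x−xᵢ|+|y−yᵢ|) = Σwᵢ|x−xᵢ| + Σwᵢ|y−yᵢ|, so x and y are optimised independently as 1-D weighted medians.
Total weight W = 410; half = 205.
x-coordinate, sorted with cumulative weight:
  x=0 (Delta, w=110) cum 110
  x=2 (Beta, w=20) cum 130
  x=5 (Epsilon, w=50) cum 180
  x=8 (Eta, w=30) cum 210  ← median
  x=10 (Alpha, w=90) cum 300
  x=13 (Zeta, w=30) cum 330
  x=14 (Gamma, w=80) cum 410
⇒ x* = 8
y-coordinate, sorted with cumulative weight:
  y=0 (Gamma, w=80) cum 80
  y=7 (Alpha, w=90) cum 170
  y=7 (Epsilon, w=50) cum 220  ← median
  y=9 (Zeta, w=30) cum 250
  y=11 (Beta, w=20) cum 270
  y=13 (Delta, w=110) cum 380
  y=14 (Eta, w=30) cum 410
⇒ y* = 7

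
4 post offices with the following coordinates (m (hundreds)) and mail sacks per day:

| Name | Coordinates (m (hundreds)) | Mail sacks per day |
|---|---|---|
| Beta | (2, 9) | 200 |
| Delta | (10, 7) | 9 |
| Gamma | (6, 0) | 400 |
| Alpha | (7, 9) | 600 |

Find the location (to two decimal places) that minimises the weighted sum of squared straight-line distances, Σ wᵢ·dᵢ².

The minimiser of Σwᵢ‖p−pᵢ‖² is the weighted centroid p* = (Σwᵢpᵢ)/(Σwᵢ).
Σwᵢ = 1209.
Σwᵢxᵢ = 200·2 + 9·10 + 400·6 + 600·7 = 7090.
Σwᵢyᵢ = 200·9 + 9·7 + 400·0 + 600·9 = 7263.
x* = 7090/1209 = 5.86, y* = 7263/1209 = 6.01.

(5.86, 6.01)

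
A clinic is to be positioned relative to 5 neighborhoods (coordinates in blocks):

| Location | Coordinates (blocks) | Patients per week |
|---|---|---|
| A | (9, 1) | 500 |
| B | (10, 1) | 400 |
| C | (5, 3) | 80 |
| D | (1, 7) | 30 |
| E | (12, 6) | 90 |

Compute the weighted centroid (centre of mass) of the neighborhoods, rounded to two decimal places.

The minimiser of Σwᵢ‖p−pᵢ‖² is the weighted centroid p* = (Σwᵢpᵢ)/(Σwᵢ).
Σwᵢ = 1100.
Σwᵢxᵢ = 500·9 + 400·10 + 80·5 + 30·1 + 90·12 = 10010.
Σwᵢyᵢ = 500·1 + 400·1 + 80·3 + 30·7 + 90·6 = 1890.
x* = 10010/1100 = 9.10, y* = 1890/1100 = 1.72.

(9.10, 1.72)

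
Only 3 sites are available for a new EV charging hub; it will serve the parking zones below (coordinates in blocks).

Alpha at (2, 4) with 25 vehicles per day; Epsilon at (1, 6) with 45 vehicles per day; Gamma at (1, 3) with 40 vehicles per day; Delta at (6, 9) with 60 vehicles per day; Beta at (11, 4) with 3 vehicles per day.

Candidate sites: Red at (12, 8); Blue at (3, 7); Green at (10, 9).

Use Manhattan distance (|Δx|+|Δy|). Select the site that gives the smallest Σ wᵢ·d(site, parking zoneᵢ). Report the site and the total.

Blue, total 808 blocks

Total weighted distance at each candidate:
  Red (12, 8): total = 2010
  Blue (3, 7): total = 808
  Green (10, 9): total = 1723
Minimum is at Blue with total 808 blocks.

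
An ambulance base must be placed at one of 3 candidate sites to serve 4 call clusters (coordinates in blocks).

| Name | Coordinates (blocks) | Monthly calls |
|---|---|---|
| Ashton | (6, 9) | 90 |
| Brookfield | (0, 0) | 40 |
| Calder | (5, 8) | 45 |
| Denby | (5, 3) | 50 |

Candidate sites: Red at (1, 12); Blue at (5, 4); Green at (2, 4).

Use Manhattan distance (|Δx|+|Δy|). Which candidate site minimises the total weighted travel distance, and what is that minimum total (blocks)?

Blue, total 1130 blocks

Total weighted distance at each candidate:
  Red (1, 12): total = 2250
  Blue (5, 4): total = 1130
  Green (2, 4): total = 1565
Minimum is at Blue with total 1130 blocks.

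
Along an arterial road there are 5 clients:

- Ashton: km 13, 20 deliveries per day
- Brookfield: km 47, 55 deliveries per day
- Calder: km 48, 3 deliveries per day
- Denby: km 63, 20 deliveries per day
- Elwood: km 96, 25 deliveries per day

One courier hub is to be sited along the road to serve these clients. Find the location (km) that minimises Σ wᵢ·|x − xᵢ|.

For a sum of weighted absolute distances on a line, the optimum is the weighted median (not the mean). Total weight W = 123; half-weight = 61.5.
Sort by position and accumulate weight:
  km 13 (Ashton, w=20) → cum 20
  km 47 (Brookfield, w=55) → cum 75  ≥ 61.5 → median here
  km 48 (Calder, w=3) → cum 78
  km 63 (Denby, w=20) → cum 98
  km 96 (Elwood, w=25) → cum 123
Optimal location: km 47.

x = 47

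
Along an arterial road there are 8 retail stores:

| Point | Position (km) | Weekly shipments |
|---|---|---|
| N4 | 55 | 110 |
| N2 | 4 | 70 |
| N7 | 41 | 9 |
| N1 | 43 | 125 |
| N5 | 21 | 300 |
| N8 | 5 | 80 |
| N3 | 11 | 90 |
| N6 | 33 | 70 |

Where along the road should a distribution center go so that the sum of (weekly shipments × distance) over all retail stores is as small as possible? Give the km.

For a sum of weighted absolute distances on a line, the optimum is the weighted median (not the mean). Total weight W = 854; half-weight = 427.
Sort by position and accumulate weight:
  km 4 (N2, w=70) → cum 70
  km 5 (N8, w=80) → cum 150
  km 11 (N3, w=90) → cum 240
  km 21 (N5, w=300) → cum 540  ≥ 427 → median here
  km 33 (N6, w=70) → cum 610
  km 41 (N7, w=9) → cum 619
  km 43 (N1, w=125) → cum 744
  km 55 (N4, w=110) → cum 854
Optimal location: km 21.

x = 21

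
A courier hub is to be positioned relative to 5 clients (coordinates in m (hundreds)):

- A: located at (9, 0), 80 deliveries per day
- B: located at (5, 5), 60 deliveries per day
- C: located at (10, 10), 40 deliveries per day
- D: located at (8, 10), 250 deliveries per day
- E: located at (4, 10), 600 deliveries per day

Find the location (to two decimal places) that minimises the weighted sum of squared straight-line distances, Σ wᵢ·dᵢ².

The minimiser of Σwᵢ‖p−pᵢ‖² is the weighted centroid p* = (Σwᵢpᵢ)/(Σwᵢ).
Σwᵢ = 1030.
Σwᵢxᵢ = 80·9 + 60·5 + 40·10 + 250·8 + 600·4 = 5820.
Σwᵢyᵢ = 80·0 + 60·5 + 40·10 + 250·10 + 600·10 = 9200.
x* = 5820/1030 = 5.65, y* = 9200/1030 = 8.93.

(5.65, 8.93)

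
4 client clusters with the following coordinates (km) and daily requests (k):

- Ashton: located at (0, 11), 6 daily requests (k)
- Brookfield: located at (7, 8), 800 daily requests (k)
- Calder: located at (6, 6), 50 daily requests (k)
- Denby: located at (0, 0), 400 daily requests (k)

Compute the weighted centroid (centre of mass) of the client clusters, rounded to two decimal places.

(4.70, 5.39)

The minimiser of Σwᵢ‖p−pᵢ‖² is the weighted centroid p* = (Σwᵢpᵢ)/(Σwᵢ).
Σwᵢ = 1256.
Σwᵢxᵢ = 6·0 + 800·7 + 50·6 + 400·0 = 5900.
Σwᵢyᵢ = 6·11 + 800·8 + 50·6 + 400·0 = 6766.
x* = 5900/1256 = 4.70, y* = 6766/1256 = 5.39.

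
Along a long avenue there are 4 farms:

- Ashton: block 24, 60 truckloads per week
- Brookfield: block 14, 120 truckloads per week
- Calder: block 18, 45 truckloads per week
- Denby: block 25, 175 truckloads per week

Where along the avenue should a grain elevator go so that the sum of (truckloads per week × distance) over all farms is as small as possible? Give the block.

x = 24

For a sum of weighted absolute distances on a line, the optimum is the weighted median (not the mean). Total weight W = 400; half-weight = 200.
Sort by position and accumulate weight:
  block 14 (Brookfield, w=120) → cum 120
  block 18 (Calder, w=45) → cum 165
  block 24 (Ashton, w=60) → cum 225  ≥ 200 → median here
  block 25 (Denby, w=175) → cum 400
Optimal location: block 24.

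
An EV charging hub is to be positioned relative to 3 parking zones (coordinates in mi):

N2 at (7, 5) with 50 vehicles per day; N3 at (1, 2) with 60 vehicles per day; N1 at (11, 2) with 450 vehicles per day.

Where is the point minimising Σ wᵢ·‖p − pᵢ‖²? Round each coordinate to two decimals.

(9.57, 2.27)

The minimiser of Σwᵢ‖p−pᵢ‖² is the weighted centroid p* = (Σwᵢpᵢ)/(Σwᵢ).
Σwᵢ = 560.
Σwᵢxᵢ = 50·7 + 60·1 + 450·11 = 5360.
Σwᵢyᵢ = 50·5 + 60·2 + 450·2 = 1270.
x* = 5360/560 = 9.57, y* = 1270/560 = 2.27.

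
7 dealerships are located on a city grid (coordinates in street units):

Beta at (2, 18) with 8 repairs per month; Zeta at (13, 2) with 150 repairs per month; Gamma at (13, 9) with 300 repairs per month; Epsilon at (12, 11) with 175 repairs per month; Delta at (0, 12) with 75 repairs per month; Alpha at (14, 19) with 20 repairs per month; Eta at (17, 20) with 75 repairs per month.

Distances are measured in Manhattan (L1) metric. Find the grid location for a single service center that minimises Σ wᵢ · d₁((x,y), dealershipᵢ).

Manhattan distance separates: Σwᵢ(|x−xᵢ|+|y−yᵢ|) = Σwᵢ|x−xᵢ| + Σwᵢ|y−yᵢ|, so x and y are optimised independently as 1-D weighted medians.
Total weight W = 803; half = 401.5.
x-coordinate, sorted with cumulative weight:
  x=0 (Delta, w=75) cum 75
  x=2 (Beta, w=8) cum 83
  x=12 (Epsilon, w=175) cum 258
  x=13 (Zeta, w=150) cum 408  ← median
  x=13 (Gamma, w=300) cum 708
  x=14 (Alpha, w=20) cum 728
  x=17 (Eta, w=75) cum 803
⇒ x* = 13
y-coordinate, sorted with cumulative weight:
  y=2 (Zeta, w=150) cum 150
  y=9 (Gamma, w=300) cum 450  ← median
  y=11 (Epsilon, w=175) cum 625
  y=12 (Delta, w=75) cum 700
  y=18 (Beta, w=8) cum 708
  y=19 (Alpha, w=20) cum 728
  y=20 (Eta, w=75) cum 803
⇒ y* = 9

(13, 9)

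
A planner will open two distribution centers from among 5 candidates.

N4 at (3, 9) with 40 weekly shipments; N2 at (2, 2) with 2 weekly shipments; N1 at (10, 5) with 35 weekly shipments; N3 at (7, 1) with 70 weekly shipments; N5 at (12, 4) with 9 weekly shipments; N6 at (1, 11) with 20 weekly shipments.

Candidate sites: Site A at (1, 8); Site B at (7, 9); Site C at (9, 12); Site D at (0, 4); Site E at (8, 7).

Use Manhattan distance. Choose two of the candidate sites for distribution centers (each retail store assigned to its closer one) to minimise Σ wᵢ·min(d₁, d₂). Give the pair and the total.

Evaluate every pair (each demand assigned to the nearer of the two):
  {Site A, Site E}: total = 887
  {Site B, Site E}: total = 1035
  {Site A, Site B}: total = 1089
  {Site D, Site E}: total = 1141
  {Site C, Site E}: total = 1175
  {Site B, Site D}: total = 1223
  {Site B, Site C}: total = 1239
  {Site A, Site D}: total = 1381
  {Site A, Site C}: total = 1483
  {Site C, Site D}: total = 1567
Best pair: {Site A, Site E} with total 887.

{Site A, Site E}, total 887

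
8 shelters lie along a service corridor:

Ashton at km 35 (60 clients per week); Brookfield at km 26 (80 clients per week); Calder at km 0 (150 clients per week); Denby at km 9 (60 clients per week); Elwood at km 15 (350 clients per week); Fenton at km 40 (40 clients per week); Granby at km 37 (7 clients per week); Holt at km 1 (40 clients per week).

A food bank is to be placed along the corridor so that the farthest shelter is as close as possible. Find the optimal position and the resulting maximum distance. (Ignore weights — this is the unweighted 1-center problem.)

location 20, max distance 20

The 1-center on a line is the midpoint of the two extreme points: leftmost at 0, rightmost at 40.
Optimal location = (0 + 40)/2 = 20; maximum distance = (40 − 0)/2 = 20.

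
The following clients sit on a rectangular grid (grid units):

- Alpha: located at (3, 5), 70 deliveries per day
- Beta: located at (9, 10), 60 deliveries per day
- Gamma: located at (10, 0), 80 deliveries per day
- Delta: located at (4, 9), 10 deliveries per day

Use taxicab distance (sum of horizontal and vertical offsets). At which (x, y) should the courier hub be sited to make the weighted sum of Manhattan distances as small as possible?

Manhattan distance separates: Σwᵢ(|x−xᵢ|+|y−yᵢ|) = Σwᵢ|x−xᵢ| + Σwᵢ|y−yᵢ|, so x and y are optimised independently as 1-D weighted medians.
Total weight W = 220; half = 110.
x-coordinate, sorted with cumulative weight:
  x=3 (Alpha, w=70) cum 70
  x=4 (Delta, w=10) cum 80
  x=9 (Beta, w=60) cum 140  ← median
  x=10 (Gamma, w=80) cum 220
⇒ x* = 9
y-coordinate, sorted with cumulative weight:
  y=0 (Gamma, w=80) cum 80
  y=5 (Alpha, w=70) cum 150  ← median
  y=9 (Delta, w=10) cum 160
  y=10 (Beta, w=60) cum 220
⇒ y* = 5

(9, 5)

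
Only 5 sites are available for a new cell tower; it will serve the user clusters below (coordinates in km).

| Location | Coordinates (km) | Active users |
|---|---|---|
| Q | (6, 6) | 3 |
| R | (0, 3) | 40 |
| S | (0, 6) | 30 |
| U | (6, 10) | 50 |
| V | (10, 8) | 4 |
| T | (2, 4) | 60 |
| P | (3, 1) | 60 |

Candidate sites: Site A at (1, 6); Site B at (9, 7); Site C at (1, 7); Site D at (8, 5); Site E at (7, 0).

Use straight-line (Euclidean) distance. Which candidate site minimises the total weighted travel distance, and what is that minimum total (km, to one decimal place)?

Site A, total 985.8 km

Total weighted distance at each candidate:
  Site A (1, 6): total = 985.8
  Site B (9, 7): total = 1859.0
  Site C (1, 7): total = 1119.6
  Site D (8, 5): total = 1611.3
  Site E (7, 0): total = 1767.7
Minimum is at Site A with total 985.8 km.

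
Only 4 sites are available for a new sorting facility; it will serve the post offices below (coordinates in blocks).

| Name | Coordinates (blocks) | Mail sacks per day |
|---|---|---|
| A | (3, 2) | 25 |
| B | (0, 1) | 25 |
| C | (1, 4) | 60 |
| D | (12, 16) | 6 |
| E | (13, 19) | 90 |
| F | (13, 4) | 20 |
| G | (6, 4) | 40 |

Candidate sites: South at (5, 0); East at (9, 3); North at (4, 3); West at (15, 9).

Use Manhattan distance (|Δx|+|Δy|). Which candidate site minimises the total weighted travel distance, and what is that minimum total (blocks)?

North, total 3136 blocks

Total weighted distance at each candidate:
  South (5, 0): total = 3738
  East (9, 3): total = 3146
  North (4, 3): total = 3136
  West (15, 9): total = 4030
Minimum is at North with total 3136 blocks.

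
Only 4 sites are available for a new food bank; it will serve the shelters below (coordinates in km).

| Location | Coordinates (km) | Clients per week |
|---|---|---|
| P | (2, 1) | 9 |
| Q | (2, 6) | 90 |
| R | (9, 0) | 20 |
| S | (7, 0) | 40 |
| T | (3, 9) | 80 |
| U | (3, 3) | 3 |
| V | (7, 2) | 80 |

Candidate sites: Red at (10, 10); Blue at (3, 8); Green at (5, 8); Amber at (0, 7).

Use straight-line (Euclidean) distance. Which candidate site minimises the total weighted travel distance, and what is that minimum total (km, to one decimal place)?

Blue, total 1494.5 km

Total weighted distance at each candidate:
  Red (10, 10): total = 2810.9
  Blue (3, 8): total = 1494.5
  Green (5, 8): total = 1602.8
  Amber (0, 7): total = 1873.8
Minimum is at Blue with total 1494.5 km.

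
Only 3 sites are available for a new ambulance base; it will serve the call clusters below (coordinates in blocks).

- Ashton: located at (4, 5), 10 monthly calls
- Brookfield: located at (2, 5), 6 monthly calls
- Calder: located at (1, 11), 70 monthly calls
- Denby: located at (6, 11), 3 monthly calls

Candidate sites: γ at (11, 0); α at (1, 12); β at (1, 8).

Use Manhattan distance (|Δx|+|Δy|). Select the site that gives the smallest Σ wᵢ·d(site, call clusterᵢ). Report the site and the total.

α, total 236 blocks

Total weighted distance at each candidate:
  γ (11, 0): total = 1722
  α (1, 12): total = 236
  β (1, 8): total = 318
Minimum is at α with total 236 blocks.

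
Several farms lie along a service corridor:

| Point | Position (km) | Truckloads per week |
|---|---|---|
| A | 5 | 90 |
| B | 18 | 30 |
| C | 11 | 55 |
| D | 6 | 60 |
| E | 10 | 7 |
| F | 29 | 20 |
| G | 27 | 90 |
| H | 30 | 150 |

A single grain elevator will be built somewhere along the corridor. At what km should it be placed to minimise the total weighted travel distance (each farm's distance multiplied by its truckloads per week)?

x = 27

For a sum of weighted absolute distances on a line, the optimum is the weighted median (not the mean). Total weight W = 502; half-weight = 251.
Sort by position and accumulate weight:
  km 5 (A, w=90) → cum 90
  km 6 (D, w=60) → cum 150
  km 10 (E, w=7) → cum 157
  km 11 (C, w=55) → cum 212
  km 18 (B, w=30) → cum 242
  km 27 (G, w=90) → cum 332  ≥ 251 → median here
  km 29 (F, w=20) → cum 352
  km 30 (H, w=150) → cum 502
Optimal location: km 27.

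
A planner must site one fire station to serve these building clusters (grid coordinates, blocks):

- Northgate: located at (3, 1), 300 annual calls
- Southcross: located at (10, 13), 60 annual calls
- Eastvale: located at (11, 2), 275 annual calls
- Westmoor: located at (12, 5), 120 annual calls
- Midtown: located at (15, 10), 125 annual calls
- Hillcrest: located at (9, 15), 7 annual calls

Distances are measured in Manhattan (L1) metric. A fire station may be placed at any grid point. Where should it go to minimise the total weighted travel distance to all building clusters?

(11, 2)

Manhattan distance separates: Σwᵢ(|x−xᵢ|+|y−yᵢ|) = Σwᵢ|x−xᵢ| + Σwᵢ|y−yᵢ|, so x and y are optimised independently as 1-D weighted medians.
Total weight W = 887; half = 443.5.
x-coordinate, sorted with cumulative weight:
  x=3 (Northgate, w=300) cum 300
  x=9 (Hillcrest, w=7) cum 307
  x=10 (Southcross, w=60) cum 367
  x=11 (Eastvale, w=275) cum 642  ← median
  x=12 (Westmoor, w=120) cum 762
  x=15 (Midtown, w=125) cum 887
⇒ x* = 11
y-coordinate, sorted with cumulative weight:
  y=1 (Northgate, w=300) cum 300
  y=2 (Eastvale, w=275) cum 575  ← median
  y=5 (Westmoor, w=120) cum 695
  y=10 (Midtown, w=125) cum 820
  y=13 (Southcross, w=60) cum 880
  y=15 (Hillcrest, w=7) cum 887
⇒ y* = 2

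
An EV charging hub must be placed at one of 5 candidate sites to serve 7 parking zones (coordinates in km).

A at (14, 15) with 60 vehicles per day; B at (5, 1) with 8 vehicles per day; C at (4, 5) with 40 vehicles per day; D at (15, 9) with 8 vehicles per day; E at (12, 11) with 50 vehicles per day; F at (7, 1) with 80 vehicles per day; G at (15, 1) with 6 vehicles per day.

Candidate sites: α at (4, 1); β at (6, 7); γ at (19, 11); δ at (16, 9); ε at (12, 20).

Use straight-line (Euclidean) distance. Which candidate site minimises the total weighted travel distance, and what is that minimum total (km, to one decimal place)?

β, total 1826.5 km

Total weighted distance at each candidate:
  α (4, 1): total = 2255.4
  β (6, 7): total = 1826.5
  γ (19, 11): total = 2868.1
  δ (16, 9): total = 2237.6
  ε (12, 20): total = 3393.5
Minimum is at β with total 1826.5 km.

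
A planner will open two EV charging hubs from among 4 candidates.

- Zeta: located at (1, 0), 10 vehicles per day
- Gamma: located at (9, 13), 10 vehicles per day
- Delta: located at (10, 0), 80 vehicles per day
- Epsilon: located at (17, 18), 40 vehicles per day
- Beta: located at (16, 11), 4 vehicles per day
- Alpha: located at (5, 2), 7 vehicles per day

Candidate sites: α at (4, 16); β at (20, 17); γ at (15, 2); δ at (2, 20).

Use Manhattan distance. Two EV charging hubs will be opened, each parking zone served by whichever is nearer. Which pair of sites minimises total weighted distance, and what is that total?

{β, γ}, total 1140

Evaluate every pair (each demand assigned to the nearer of the two):
  {β, γ}: total = 1140
  {α, γ}: total = 1510
  {γ, δ}: total = 1650
  {α, β}: total = 2335
  {α, δ}: total = 2803
  {β, δ}: total = 2857
Best pair: {β, γ} with total 1140.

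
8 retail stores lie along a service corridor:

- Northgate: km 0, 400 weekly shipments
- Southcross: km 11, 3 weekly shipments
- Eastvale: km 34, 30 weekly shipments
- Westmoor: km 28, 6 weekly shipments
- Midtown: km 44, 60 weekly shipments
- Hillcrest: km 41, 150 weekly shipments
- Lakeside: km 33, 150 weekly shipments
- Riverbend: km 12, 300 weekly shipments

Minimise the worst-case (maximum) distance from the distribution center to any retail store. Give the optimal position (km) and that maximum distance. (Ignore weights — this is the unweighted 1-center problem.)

location 22, max distance 22

The 1-center on a line is the midpoint of the two extreme points: leftmost at 0, rightmost at 44.
Optimal location = (0 + 44)/2 = 22; maximum distance = (44 − 0)/2 = 22.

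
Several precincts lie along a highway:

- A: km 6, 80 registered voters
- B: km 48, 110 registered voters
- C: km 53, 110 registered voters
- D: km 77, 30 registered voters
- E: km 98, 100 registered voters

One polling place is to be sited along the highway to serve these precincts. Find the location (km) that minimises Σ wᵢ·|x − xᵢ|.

For a sum of weighted absolute distances on a line, the optimum is the weighted median (not the mean). Total weight W = 430; half-weight = 215.
Sort by position and accumulate weight:
  km 6 (A, w=80) → cum 80
  km 48 (B, w=110) → cum 190
  km 53 (C, w=110) → cum 300  ≥ 215 → median here
  km 77 (D, w=30) → cum 330
  km 98 (E, w=100) → cum 430
Optimal location: km 53.

x = 53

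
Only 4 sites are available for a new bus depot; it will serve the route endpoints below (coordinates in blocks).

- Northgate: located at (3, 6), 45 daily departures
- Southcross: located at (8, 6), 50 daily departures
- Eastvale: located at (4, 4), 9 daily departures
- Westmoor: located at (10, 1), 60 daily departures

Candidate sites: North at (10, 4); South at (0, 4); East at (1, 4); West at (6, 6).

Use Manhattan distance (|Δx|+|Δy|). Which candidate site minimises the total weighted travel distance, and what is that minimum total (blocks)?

Total weighted distance at each candidate:
  North (10, 4): total = 839
  South (0, 4): total = 1541
  East (1, 4): total = 1377
  West (6, 6): total = 811
Minimum is at West with total 811 blocks.

West, total 811 blocks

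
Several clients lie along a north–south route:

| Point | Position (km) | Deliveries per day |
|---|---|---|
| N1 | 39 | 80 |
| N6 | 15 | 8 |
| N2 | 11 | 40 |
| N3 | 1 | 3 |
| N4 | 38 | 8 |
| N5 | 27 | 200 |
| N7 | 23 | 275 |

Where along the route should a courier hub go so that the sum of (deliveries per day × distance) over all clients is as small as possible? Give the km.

For a sum of weighted absolute distances on a line, the optimum is the weighted median (not the mean). Total weight W = 614; half-weight = 307.
Sort by position and accumulate weight:
  km 1 (N3, w=3) → cum 3
  km 11 (N2, w=40) → cum 43
  km 15 (N6, w=8) → cum 51
  km 23 (N7, w=275) → cum 326  ≥ 307 → median here
  km 27 (N5, w=200) → cum 526
  km 38 (N4, w=8) → cum 534
  km 39 (N1, w=80) → cum 614
Optimal location: km 23.

x = 23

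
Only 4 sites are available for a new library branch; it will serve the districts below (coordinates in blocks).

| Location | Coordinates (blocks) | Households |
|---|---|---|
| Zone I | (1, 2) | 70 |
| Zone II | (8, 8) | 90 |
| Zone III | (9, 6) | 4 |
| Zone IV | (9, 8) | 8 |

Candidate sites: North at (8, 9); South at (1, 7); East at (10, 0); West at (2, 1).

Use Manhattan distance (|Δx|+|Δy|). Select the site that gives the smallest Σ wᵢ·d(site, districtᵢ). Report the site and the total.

Total weighted distance at each candidate:
  North (8, 9): total = 1102
  South (1, 7): total = 1178
  East (10, 0): total = 1770
  West (2, 1): total = 1470
Minimum is at North with total 1102 blocks.

North, total 1102 blocks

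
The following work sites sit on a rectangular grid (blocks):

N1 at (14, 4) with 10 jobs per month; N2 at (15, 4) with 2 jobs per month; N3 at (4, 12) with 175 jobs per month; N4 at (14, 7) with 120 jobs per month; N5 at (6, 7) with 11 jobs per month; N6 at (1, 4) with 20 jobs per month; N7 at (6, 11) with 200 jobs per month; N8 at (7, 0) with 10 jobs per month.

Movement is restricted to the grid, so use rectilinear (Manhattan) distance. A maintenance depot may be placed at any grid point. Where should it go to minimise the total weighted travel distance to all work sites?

(6, 11)

Manhattan distance separates: Σwᵢ(|x−xᵢ|+|y−yᵢ|) = Σwᵢ|x−xᵢ| + Σwᵢ|y−yᵢ|, so x and y are optimised independently as 1-D weighted medians.
Total weight W = 548; half = 274.
x-coordinate, sorted with cumulative weight:
  x=1 (N6, w=20) cum 20
  x=4 (N3, w=175) cum 195
  x=6 (N5, w=11) cum 206
  x=6 (N7, w=200) cum 406  ← median
  x=7 (N8, w=10) cum 416
  x=14 (N1, w=10) cum 426
  x=14 (N4, w=120) cum 546
  x=15 (N2, w=2) cum 548
⇒ x* = 6
y-coordinate, sorted with cumulative weight:
  y=0 (N8, w=10) cum 10
  y=4 (N1, w=10) cum 20
  y=4 (N2, w=2) cum 22
  y=4 (N6, w=20) cum 42
  y=7 (N4, w=120) cum 162
  y=7 (N5, w=11) cum 173
  y=11 (N7, w=200) cum 373  ← median
  y=12 (N3, w=175) cum 548
⇒ y* = 11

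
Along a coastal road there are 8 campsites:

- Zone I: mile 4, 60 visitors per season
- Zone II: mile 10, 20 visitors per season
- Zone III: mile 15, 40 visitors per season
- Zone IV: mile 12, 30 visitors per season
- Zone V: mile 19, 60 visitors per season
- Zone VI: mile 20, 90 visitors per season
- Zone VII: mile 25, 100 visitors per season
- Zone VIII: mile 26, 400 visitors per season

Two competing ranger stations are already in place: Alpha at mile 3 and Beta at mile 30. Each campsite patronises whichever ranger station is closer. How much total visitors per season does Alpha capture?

150

The indifferent point is the midpoint (3+30)/2 = 16.5; campsites left of it (closer to Alpha at 3) go to Alpha, those right go to Beta.
  Zone I at 4 (w=60) → Alpha
  Zone II at 10 (w=20) → Alpha
  Zone IV at 12 (w=30) → Alpha
  Zone III at 15 (w=40) → Alpha
  Zone V at 19 (w=60) → Beta
  Zone VI at 20 (w=90) → Beta
  Zone VII at 25 (w=100) → Beta
  Zone VIII at 26 (w=400) → Beta
Alpha captures 150; Beta captures 650.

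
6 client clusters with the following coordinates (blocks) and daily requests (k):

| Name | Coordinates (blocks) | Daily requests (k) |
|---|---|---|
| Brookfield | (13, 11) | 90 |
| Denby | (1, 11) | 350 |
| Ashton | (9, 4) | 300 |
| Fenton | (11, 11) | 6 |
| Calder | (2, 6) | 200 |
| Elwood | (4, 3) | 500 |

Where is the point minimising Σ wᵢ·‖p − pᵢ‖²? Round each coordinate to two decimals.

(4.62, 6.09)

The minimiser of Σwᵢ‖p−pᵢ‖² is the weighted centroid p* = (Σwᵢpᵢ)/(Σwᵢ).
Σwᵢ = 1446.
Σwᵢxᵢ = 90·13 + 350·1 + 300·9 + 6·11 + 200·2 + 500·4 = 6686.
Σwᵢyᵢ = 90·11 + 350·11 + 300·4 + 6·11 + 200·6 + 500·3 = 8806.
x* = 6686/1446 = 4.62, y* = 8806/1446 = 6.09.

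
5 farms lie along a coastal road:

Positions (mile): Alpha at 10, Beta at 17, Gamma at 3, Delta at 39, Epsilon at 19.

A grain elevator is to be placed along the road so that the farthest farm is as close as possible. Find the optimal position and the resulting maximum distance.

location 21, max distance 18

The 1-center on a line is the midpoint of the two extreme points: leftmost at 3, rightmost at 39.
Optimal location = (3 + 39)/2 = 21; maximum distance = (39 − 3)/2 = 18.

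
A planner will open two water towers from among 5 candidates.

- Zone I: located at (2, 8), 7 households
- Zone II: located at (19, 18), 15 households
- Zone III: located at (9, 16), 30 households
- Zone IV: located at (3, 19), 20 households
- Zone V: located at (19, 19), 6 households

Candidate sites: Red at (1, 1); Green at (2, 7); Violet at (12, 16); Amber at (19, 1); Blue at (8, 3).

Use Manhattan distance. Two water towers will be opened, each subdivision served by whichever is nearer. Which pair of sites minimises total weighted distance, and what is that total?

Evaluate every pair (each demand assigned to the nearer of the two):
  {Green, Violet}: total = 532
  {Red, Violet}: total = 581
  {Violet, Blue}: total = 602
  {Violet, Amber}: total = 651
  {Green, Amber}: total = 1110
  {Green, Blue}: total = 1239
  {Amber, Blue}: total = 1280
  {Red, Green}: total = 1341
  {Red, Blue}: total = 1428
  {Red, Amber}: total = 1509
Best pair: {Green, Violet} with total 532.

{Green, Violet}, total 532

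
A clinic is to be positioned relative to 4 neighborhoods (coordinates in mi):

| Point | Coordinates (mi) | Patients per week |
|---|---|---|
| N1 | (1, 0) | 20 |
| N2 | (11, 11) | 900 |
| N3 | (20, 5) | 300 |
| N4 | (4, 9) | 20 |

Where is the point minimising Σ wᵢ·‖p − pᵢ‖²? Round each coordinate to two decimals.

(12.90, 9.34)

The minimiser of Σwᵢ‖p−pᵢ‖² is the weighted centroid p* = (Σwᵢpᵢ)/(Σwᵢ).
Σwᵢ = 1240.
Σwᵢxᵢ = 20·1 + 900·11 + 300·20 + 20·4 = 16000.
Σwᵢyᵢ = 20·0 + 900·11 + 300·5 + 20·9 = 11580.
x* = 16000/1240 = 12.90, y* = 11580/1240 = 9.34.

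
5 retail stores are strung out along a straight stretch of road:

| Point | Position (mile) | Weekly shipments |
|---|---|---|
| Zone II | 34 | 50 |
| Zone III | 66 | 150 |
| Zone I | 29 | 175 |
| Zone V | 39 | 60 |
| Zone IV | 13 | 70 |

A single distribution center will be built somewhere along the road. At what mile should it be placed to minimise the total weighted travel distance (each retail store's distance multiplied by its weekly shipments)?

For a sum of weighted absolute distances on a line, the optimum is the weighted median (not the mean). Total weight W = 505; half-weight = 252.5.
Sort by position and accumulate weight:
  mile 13 (Zone IV, w=70) → cum 70
  mile 29 (Zone I, w=175) → cum 245
  mile 34 (Zone II, w=50) → cum 295  ≥ 252.5 → median here
  mile 39 (Zone V, w=60) → cum 355
  mile 66 (Zone III, w=150) → cum 505
Optimal location: mile 34.

x = 34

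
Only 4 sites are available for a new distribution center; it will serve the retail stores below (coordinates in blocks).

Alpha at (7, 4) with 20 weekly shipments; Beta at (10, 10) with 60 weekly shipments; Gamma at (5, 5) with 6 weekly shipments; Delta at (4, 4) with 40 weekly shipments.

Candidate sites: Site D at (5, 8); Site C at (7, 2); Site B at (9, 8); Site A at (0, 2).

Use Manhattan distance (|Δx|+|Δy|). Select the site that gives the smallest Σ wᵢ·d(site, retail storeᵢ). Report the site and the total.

Site B, total 702 blocks

Total weighted distance at each candidate:
  Site D (5, 8): total = 758
  Site C (7, 2): total = 930
  Site B (9, 8): total = 702
  Site A (0, 2): total = 1548
Minimum is at Site B with total 702 blocks.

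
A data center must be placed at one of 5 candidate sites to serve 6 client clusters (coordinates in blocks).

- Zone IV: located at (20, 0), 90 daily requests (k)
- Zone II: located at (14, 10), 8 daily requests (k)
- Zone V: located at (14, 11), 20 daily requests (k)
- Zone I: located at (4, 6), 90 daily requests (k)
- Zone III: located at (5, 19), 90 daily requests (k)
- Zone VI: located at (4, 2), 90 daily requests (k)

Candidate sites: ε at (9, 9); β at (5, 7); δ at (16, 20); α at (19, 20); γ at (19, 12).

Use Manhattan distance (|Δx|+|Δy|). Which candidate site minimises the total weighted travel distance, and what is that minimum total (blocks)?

β, total 4136 blocks

Total weighted distance at each candidate:
  ε (9, 9): total = 5048
  β (5, 7): total = 4136
  δ (16, 20): total = 8596
  α (19, 20): total = 9220
  γ (19, 12): total = 7376
Minimum is at β with total 4136 blocks.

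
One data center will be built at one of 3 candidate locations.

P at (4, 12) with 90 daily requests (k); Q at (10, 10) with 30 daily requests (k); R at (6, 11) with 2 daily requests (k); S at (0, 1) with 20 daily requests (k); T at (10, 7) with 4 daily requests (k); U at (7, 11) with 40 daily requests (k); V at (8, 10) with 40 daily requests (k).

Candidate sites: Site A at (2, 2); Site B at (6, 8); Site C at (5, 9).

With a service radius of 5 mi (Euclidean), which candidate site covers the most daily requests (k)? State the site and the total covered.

Site B, covering 206

Coverage radius r = 5 mi; a point is covered iff (Δx)²+(Δy)² ≤ 5² = 25.
  Site A (2, 2): covers {S} → 20
  Site B (6, 8): covers {P, Q, R, T, U, V} → 206
  Site C (5, 9): covers {P, R, U, V} → 172
Maximum coverage at Site B: 206 daily requests (k).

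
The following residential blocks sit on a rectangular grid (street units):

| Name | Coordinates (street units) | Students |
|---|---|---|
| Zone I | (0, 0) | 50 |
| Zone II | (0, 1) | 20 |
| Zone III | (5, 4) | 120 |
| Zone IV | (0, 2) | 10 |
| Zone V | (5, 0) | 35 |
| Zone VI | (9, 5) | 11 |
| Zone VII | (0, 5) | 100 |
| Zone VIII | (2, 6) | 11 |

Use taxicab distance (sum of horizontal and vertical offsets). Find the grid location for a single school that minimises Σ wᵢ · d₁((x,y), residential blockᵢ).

Manhattan distance separates: Σwᵢ(|x−xᵢ|+|y−yᵢ|) = Σwᵢ|x−xᵢ| + Σwᵢ|y−yᵢ|, so x and y are optimised independently as 1-D weighted medians.
Total weight W = 357; half = 178.5.
x-coordinate, sorted with cumulative weight:
  x=0 (Zone I, w=50) cum 50
  x=0 (Zone II, w=20) cum 70
  x=0 (Zone IV, w=10) cum 80
  x=0 (Zone VII, w=100) cum 180  ← median
  x=2 (Zone VIII, w=11) cum 191
  x=5 (Zone III, w=120) cum 311
  x=5 (Zone V, w=35) cum 346
  x=9 (Zone VI, w=11) cum 357
⇒ x* = 0
y-coordinate, sorted with cumulative weight:
  y=0 (Zone I, w=50) cum 50
  y=0 (Zone V, w=35) cum 85
  y=1 (Zone II, w=20) cum 105
  y=2 (Zone IV, w=10) cum 115
  y=4 (Zone III, w=120) cum 235  ← median
  y=5 (Zone VI, w=11) cum 246
  y=5 (Zone VII, w=100) cum 346
  y=6 (Zone VIII, w=11) cum 357
⇒ y* = 4

(0, 4)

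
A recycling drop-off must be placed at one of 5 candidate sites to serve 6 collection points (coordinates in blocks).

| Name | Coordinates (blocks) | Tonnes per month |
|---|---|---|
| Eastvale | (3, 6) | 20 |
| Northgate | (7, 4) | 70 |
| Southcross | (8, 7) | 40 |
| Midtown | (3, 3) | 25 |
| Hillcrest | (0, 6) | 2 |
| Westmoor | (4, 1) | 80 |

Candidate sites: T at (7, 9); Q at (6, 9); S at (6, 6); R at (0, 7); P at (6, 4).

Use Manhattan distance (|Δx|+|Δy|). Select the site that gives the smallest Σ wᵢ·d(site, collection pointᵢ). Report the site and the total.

P, total 886 blocks

Total weighted distance at each candidate:
  T (7, 9): total = 1760
  Q (6, 9): total = 1743
  S (6, 6): total = 1112
  R (0, 7): total = 2077
  P (6, 4): total = 886
Minimum is at P with total 886 blocks.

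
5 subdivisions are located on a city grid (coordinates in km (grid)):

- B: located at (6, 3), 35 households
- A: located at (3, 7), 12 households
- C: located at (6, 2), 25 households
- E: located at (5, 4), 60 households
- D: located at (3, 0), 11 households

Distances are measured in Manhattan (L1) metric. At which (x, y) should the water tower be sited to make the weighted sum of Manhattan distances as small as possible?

Manhattan distance separates: Σwᵢ(|x−xᵢ|+|y−yᵢ|) = Σwᵢ|x−xᵢ| + Σwᵢ|y−yᵢ|, so x and y are optimised independently as 1-D weighted medians.
Total weight W = 143; half = 71.5.
x-coordinate, sorted with cumulative weight:
  x=3 (A, w=12) cum 12
  x=3 (D, w=11) cum 23
  x=5 (E, w=60) cum 83  ← median
  x=6 (B, w=35) cum 118
  x=6 (C, w=25) cum 143
⇒ x* = 5
y-coordinate, sorted with cumulative weight:
  y=0 (D, w=11) cum 11
  y=2 (C, w=25) cum 36
  y=3 (B, w=35) cum 71
  y=4 (E, w=60) cum 131  ← median
  y=7 (A, w=12) cum 143
⇒ y* = 4

(5, 4)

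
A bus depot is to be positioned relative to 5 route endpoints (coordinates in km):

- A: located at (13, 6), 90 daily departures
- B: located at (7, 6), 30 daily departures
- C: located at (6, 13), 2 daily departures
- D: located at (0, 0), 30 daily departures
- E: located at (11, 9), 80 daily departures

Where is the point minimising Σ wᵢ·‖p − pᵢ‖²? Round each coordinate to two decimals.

(9.79, 6.32)

The minimiser of Σwᵢ‖p−pᵢ‖² is the weighted centroid p* = (Σwᵢpᵢ)/(Σwᵢ).
Σwᵢ = 232.
Σwᵢxᵢ = 90·13 + 30·7 + 2·6 + 30·0 + 80·11 = 2272.
Σwᵢyᵢ = 90·6 + 30·6 + 2·13 + 30·0 + 80·9 = 1466.
x* = 2272/232 = 9.79, y* = 1466/232 = 6.32.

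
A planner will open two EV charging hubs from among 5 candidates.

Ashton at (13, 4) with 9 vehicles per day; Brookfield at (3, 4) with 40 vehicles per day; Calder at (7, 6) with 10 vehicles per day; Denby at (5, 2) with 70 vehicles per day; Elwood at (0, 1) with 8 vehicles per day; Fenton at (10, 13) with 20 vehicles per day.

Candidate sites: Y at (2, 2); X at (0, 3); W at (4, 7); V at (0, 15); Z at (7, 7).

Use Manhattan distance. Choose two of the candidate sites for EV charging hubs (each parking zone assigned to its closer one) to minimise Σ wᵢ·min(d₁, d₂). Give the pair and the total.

Evaluate every pair (each demand assigned to the nearer of the two):
  {Y, Z}: total = 625
  {Y, W}: total = 742
  {Y, V}: total = 801
  {X, Z}: total = 867
  {W, Z}: total = 931
  {Y, X}: total = 933
  {X, W}: total = 984
  {W, V}: total = 1048
  {X, V}: total = 1062
  {V, Z}: total = 1145
Best pair: {Y, Z} with total 625.

{Y, Z}, total 625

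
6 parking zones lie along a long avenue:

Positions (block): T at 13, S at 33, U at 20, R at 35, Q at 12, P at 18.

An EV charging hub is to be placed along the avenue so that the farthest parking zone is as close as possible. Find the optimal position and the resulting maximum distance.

location 23.5, max distance 11.5

The 1-center on a line is the midpoint of the two extreme points: leftmost at 12, rightmost at 35.
Optimal location = (12 + 35)/2 = 23.5; maximum distance = (35 − 12)/2 = 11.5.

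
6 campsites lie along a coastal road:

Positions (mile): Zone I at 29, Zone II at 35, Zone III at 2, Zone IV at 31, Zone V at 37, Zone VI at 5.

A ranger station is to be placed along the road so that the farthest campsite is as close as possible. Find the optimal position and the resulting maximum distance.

location 19.5, max distance 17.5

The 1-center on a line is the midpoint of the two extreme points: leftmost at 2, rightmost at 37.
Optimal location = (2 + 37)/2 = 19.5; maximum distance = (37 − 2)/2 = 17.5.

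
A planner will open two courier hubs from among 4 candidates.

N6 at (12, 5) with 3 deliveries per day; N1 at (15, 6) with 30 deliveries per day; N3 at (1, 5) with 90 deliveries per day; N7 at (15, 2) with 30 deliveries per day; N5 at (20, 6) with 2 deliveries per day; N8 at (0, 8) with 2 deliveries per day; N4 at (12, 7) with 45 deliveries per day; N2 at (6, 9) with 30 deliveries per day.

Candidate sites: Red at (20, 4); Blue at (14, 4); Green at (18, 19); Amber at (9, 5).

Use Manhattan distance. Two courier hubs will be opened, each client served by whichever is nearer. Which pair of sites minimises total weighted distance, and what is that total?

Evaluate every pair (each demand assigned to the nearer of the two):
  {Blue, Amber}: total = 1384
  {Red, Amber}: total = 1612
  {Green, Amber}: total = 1692
  {Red, Blue}: total = 2104
  {Blue, Green}: total = 2116
  {Red, Green}: total = 3364
Best pair: {Blue, Amber} with total 1384.

{Blue, Amber}, total 1384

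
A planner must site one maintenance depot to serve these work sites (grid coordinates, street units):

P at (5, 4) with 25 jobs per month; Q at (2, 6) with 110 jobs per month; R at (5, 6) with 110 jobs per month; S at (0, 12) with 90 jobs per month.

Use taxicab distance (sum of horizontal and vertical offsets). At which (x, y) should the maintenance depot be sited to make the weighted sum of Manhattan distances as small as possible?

Manhattan distance separates: Σwᵢ(|x−xᵢ|+|y−yᵢ|) = Σwᵢ|x−xᵢ| + Σwᵢ|y−yᵢ|, so x and y are optimised independently as 1-D weighted medians.
Total weight W = 335; half = 167.5.
x-coordinate, sorted with cumulative weight:
  x=0 (S, w=90) cum 90
  x=2 (Q, w=110) cum 200  ← median
  x=5 (P, w=25) cum 225
  x=5 (R, w=110) cum 335
⇒ x* = 2
y-coordinate, sorted with cumulative weight:
  y=4 (P, w=25) cum 25
  y=6 (Q, w=110) cum 135
  y=6 (R, w=110) cum 245  ← median
  y=12 (S, w=90) cum 335
⇒ y* = 6

(2, 6)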